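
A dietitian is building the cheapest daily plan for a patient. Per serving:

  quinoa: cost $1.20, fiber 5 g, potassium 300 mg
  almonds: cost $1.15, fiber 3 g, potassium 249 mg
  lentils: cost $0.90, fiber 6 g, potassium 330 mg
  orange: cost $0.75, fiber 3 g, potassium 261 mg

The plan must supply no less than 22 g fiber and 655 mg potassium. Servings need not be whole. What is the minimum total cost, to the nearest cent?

For a min-cost LP with two ≥-constraints, a basic feasible solution has at most two positive variables.
quinoa only: max(22/5, 655/300) = 4.4 servings → $5.28.
almonds only: max(22/3, 655/249) = 7.333 servings → $8.43.
lentils only: max(22/6, 655/330) = 3.667 servings → $3.30.
orange only: max(22/3, 655/261) = 7.333 servings → $5.50.
quinoa + almonds: intersection lies outside the first quadrant.
quinoa + lentils: intersection lies outside the first quadrant.
quinoa + orange with both targets exact would need a negative amount; discard.
almonds + lentils: the both-tight solution has a negative serving — not a feasible corner.
almonds + orange: the both-tight solution has a negative serving — not a feasible corner.
lentils + orange: intersection lies outside the first quadrant.
Cheapest feasible corner: $3.30.

$3.30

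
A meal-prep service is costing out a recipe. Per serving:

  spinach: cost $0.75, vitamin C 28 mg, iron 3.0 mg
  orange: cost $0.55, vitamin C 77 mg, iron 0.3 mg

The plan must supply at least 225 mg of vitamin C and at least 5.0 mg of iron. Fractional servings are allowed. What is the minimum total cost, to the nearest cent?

At the optimum either one food covers both requirements or two foods hit both targets exactly; no other combination can be cheaper.
spinach only: max(225/28, 5.0/3.0) = 8.036 servings → $6.03.
orange only: max(225/77, 5.0/0.3) = 16.67 servings → $9.17.
spinach + orange with both tight: 1.426 servings and 2.403 servings → $2.39.
The minimum over all feasible corners is $2.39.

$2.39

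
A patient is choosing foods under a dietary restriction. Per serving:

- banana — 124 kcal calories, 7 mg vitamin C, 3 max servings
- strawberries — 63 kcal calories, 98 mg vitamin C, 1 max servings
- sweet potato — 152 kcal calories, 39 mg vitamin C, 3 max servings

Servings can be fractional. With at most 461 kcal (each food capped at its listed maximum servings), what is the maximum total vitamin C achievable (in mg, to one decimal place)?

Vitamin C per kcal: strawberries 1.556, sweet potato 0.2566, banana 0.05645.
Take 1 serving of strawberries: uses 63 kcal, +98.0 mg vitamin C (running total 98.0 mg).
Take 2.618 servings of sweet potato: uses 398 kcal, +102.1 mg vitamin C (running total 200.1 mg).
Greedy by best ratio exhausts the calories allowance optimally: 200.1 mg.

200.1 mg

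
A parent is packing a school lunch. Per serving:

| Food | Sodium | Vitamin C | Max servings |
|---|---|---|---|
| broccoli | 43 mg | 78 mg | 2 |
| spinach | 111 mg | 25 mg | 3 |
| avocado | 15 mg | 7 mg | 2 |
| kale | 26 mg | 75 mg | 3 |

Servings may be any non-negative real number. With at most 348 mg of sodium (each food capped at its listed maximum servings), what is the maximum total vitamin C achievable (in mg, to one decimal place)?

429.7 mg

Vitamin C per mg sodium: kale 2.885, broccoli 1.814, avocado 0.4667, spinach 0.2252.
Take 3 servings of kale: uses 78 mg sodium, +225.0 mg vitamin C (running total 225.0 mg).
Take 2 servings of broccoli: uses 86 mg sodium, +156.0 mg vitamin C (running total 381.0 mg).
Take 2 servings of avocado: uses 30 mg sodium, +14.0 mg vitamin C (running total 395.0 mg).
Take 1.387 servings of spinach: uses 154 mg sodium, +34.7 mg vitamin C (running total 429.7 mg).
Filling greedily by vitamin C-per-mg sodium is optimal for one linear limit, giving 429.7 mg.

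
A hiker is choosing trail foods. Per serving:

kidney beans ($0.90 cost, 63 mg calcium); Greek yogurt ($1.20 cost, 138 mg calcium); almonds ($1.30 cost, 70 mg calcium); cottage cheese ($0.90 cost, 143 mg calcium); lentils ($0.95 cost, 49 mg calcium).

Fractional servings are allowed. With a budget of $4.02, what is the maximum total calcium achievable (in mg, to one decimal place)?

Calcium per dollar: cottage cheese 158.9, Greek yogurt 115, kidney beans 70, almonds 53.85, lentils 51.58.
With no serving limits, spend the whole cost allowance on cottage cheese: $4.02 / $0.90 × 143 mg = 638.7 mg.

638.7 mg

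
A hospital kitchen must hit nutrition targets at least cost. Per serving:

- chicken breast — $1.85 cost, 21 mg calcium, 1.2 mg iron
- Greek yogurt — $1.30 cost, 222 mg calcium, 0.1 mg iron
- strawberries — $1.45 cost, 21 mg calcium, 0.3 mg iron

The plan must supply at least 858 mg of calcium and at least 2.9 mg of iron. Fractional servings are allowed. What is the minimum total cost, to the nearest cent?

$8.67

chicken breast only: max(858/21, 2.9/1.2) = 40.86 servings → $75.59.
Greek yogurt only: max(858/222, 2.9/0.1) = 29 servings → $37.70.
strawberries only: max(858/21, 2.9/0.3) = 40.86 servings → $59.24.
chicken breast + Greek yogurt with both tight: 2.111 servings and 3.665 servings → $8.67.
chicken breast + strawberries: the both-tight solution has a negative serving — not a feasible corner.
Greek yogurt + strawberries with both tight: 3.047 servings and 8.651 servings → $16.50.
So the least-cost plan costs $8.67.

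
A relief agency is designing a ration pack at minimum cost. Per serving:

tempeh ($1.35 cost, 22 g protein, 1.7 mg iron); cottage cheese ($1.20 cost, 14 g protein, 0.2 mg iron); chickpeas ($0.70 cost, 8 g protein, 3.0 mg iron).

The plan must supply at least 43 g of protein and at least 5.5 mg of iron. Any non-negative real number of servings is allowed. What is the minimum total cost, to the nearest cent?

$2.83

For a min-cost LP with two ≥-constraints, a basic feasible solution has at most two positive variables.
tempeh only: max(43/22, 5.5/1.7) = 3.235 servings → $4.37.
cottage cheese only: max(43/14, 5.5/0.2) = 27.5 servings → $33.00.
chickpeas only: max(43/8, 5.5/3.0) = 5.375 servings → $3.76.
tempeh + cottage cheese: the both-tight solution has a negative serving — not a feasible corner.
tempeh + chickpeas with both tight: 1.622 servings and 0.9141 servings → $2.83.
cottage cheese + chickpeas with both tight: 2.104 servings and 1.693 servings → $3.71.
The minimum over all feasible corners is $2.83.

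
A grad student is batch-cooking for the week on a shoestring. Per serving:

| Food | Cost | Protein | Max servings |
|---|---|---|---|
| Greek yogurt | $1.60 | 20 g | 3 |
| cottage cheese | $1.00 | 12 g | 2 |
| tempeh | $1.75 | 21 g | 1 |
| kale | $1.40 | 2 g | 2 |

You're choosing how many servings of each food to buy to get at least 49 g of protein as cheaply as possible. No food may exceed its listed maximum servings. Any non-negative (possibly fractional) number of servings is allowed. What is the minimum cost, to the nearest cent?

Cost per g of protein: Greek yogurt $0.0800, cottage cheese $0.0833, tempeh $0.0833, kale $0.7000.
Take 2.45 servings of Greek yogurt: +49.0 g protein for $3.92 (total $3.92, still need 0.0 g).
Greedy by cheapest-per-g is optimal for a single linear constraint, so the minimum cost is $3.92.

$3.92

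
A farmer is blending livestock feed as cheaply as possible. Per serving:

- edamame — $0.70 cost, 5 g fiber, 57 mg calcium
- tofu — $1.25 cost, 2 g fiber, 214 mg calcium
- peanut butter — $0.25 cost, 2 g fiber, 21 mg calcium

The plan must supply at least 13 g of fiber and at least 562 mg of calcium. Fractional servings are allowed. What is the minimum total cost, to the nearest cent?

With two linear requirements the optimum uses one or two foods; enumerate the corners.
edamame only: max(13/5, 562/57) = 9.86 servings → $6.90.
tofu only: max(13/2, 562/214) = 6.5 servings → $8.12.
peanut butter only: max(13/2, 562/21) = 26.76 servings → $6.69.
edamame + tofu with both tight: 1.734 servings and 2.164 servings → $3.92.
edamame + peanut butter: intersection lies outside the first quadrant.
tofu + peanut butter with both tight: 2.205 servings and 4.295 servings → $3.83.
Cheapest feasible corner: $3.83.

$3.83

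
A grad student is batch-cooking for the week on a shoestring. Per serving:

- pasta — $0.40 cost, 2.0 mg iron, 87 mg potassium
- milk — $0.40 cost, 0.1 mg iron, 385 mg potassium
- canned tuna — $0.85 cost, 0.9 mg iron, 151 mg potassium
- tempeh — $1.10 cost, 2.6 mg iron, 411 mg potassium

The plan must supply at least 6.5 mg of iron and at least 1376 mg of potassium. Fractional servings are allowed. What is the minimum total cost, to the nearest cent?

With two linear requirements the optimum uses one or two foods; enumerate the corners.
pasta only: max(6.5/2.0, 1376/87) = 15.82 servings → $6.33.
milk only: max(6.5/0.1, 1376/385) = 65 servings → $26.00.
canned tuna only: max(6.5/0.9, 1376/151) = 9.113 servings → $7.75.
tempeh only: max(6.5/2.6, 1376/411) = 3.348 servings → $3.68.
pasta + milk with both tight: 3.106 servings and 2.872 servings → $2.39.
pasta + canned tuna: intersection lies outside the first quadrant.
pasta + tempeh: intersection lies outside the first quadrant.
milk + canned tuna with both tight: 0.7752 servings and 7.136 servings → $6.38.
milk + tempeh with both tight: 0.944 servings and 2.464 servings → $3.09.
canned tuna + tempeh: intersection lies outside the first quadrant.
Cheapest feasible corner: $2.39.

$2.39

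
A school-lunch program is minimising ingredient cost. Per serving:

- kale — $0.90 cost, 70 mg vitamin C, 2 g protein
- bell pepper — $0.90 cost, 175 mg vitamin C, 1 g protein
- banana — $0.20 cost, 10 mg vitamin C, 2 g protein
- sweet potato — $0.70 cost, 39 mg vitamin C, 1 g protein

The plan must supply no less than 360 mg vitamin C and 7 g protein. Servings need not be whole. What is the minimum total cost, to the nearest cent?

$2.23

Compare the cost at each extreme point of the feasible region.
kale only: max(360/70, 7/2) = 5.143 servings → $4.63.
bell pepper only: max(360/175, 7/1) = 7 servings → $6.30.
banana only: max(360/10, 7/2) = 36 servings → $7.20.
sweet potato only: max(360/39, 7/1) = 9.231 servings → $6.46.
kale + bell pepper with both tight: 3.089 servings and 0.8214 servings → $3.52.
kale + banana with both targets exact would need a negative amount; discard.
kale + sweet potato with both targets exact would need a negative amount; discard.
bell pepper + banana with both tight: 1.912 servings and 2.544 servings → $2.23.
bell pepper + sweet potato with both tight: 0.6397 servings and 6.36 servings → $5.03.
banana + sweet potato with both targets exact would need a negative amount; discard.
Cheapest feasible corner: $2.23.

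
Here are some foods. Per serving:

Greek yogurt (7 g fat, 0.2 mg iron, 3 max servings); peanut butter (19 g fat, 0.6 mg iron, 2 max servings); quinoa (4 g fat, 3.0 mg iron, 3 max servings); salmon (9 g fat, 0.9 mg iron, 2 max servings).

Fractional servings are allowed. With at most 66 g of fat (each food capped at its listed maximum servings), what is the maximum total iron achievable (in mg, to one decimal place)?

11.9 mg

Iron per g fat: quinoa 0.75, salmon 0.1, peanut butter 0.03158, Greek yogurt 0.02857.
Take 3 servings of quinoa: uses 12 g fat, +9.0 mg iron (running total 9.0 mg).
Take 2 servings of salmon: uses 18 g fat, +1.8 mg iron (running total 10.8 mg).
Take 1.895 servings of peanut butter: uses 36 g fat, +1.1 mg iron (running total 11.9 mg).
Greedy by best ratio exhausts the fat allowance optimally: 11.9 mg.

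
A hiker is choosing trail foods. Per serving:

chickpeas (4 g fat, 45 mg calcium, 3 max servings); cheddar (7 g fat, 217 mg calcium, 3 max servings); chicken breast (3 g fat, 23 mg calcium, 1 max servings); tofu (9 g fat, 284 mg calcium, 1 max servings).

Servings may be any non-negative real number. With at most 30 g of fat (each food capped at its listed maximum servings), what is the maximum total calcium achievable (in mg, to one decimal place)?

935.0 mg

Calcium per g fat: tofu 31.56, cheddar 31, chickpeas 11.25, chicken breast 7.667.
Take 1 serving of tofu: uses 9 g fat, +284.0 mg calcium (running total 284.0 mg).
Take 3 servings of cheddar: uses 21 g fat, +651.0 mg calcium (running total 935.0 mg).
Greedy by best ratio exhausts the fat allowance optimally: 935.0 mg.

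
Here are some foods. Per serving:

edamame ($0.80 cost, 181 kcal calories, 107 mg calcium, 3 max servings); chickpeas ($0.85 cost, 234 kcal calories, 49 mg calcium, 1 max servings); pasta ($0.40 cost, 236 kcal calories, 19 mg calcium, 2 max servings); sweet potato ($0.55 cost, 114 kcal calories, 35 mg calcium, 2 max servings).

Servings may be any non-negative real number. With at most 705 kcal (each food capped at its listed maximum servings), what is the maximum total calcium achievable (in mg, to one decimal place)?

Calcium per kcal: edamame 0.5912, sweet potato 0.307, chickpeas 0.2094, pasta 0.08051.
Take 3 servings of edamame: uses 543 kcal, +321.0 mg calcium (running total 321.0 mg).
Take 1.421 servings of sweet potato: uses 162 kcal, +49.7 mg calcium (running total 370.7 mg).
Filling greedily by calcium-per-kcal is optimal for one linear limit, giving 370.7 mg.

370.7 mg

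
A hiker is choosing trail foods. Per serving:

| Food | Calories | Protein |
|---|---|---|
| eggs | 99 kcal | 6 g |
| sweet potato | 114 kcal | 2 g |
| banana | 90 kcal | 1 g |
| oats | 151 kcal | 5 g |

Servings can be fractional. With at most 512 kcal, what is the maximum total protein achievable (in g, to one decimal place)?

31.0 g

Protein per kcal: eggs 0.06061, oats 0.03311, sweet potato 0.01754, banana 0.01111.
With no serving limits, spend the whole calories allowance on eggs: 512 kcal / 99 kcal × 6 g = 31.0 g.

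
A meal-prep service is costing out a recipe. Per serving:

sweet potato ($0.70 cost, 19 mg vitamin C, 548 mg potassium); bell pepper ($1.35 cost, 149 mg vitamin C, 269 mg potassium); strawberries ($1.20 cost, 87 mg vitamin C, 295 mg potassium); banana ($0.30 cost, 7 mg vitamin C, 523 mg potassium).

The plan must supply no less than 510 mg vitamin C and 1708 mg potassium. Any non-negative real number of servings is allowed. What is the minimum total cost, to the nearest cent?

Two binding constraints pin down two serving amounts, so the optimal mix uses at most two foods. The candidates are each food alone (scaled to the tighter of vitamin C/potassium) and each pair with both constraints tight.
sweet potato only: max(510/19, 1708/548) = 26.84 servings → $18.79.
bell pepper only: max(510/149, 1708/269) = 6.349 servings → $8.57.
strawberries only: max(510/87, 1708/295) = 5.862 servings → $7.03.
banana only: max(510/7, 1708/523) = 72.86 servings → $21.86.
sweet potato + bell pepper with both tight: 1.533 servings and 3.227 servings → $5.43.
sweet potato + strawberries: the both-tight solution has a negative serving — not a feasible corner.
sweet potato + banana: intersection lies outside the first quadrant.
bell pepper + strawberries with both tight: 0.09021 servings and 5.708 servings → $6.97.
bell pepper + banana with both tight: 3.35 servings and 1.543 servings → $4.99.
strawberries + banana: the both-tight solution has a negative serving — not a feasible corner.
The minimum over all feasible corners is $4.99.

$4.99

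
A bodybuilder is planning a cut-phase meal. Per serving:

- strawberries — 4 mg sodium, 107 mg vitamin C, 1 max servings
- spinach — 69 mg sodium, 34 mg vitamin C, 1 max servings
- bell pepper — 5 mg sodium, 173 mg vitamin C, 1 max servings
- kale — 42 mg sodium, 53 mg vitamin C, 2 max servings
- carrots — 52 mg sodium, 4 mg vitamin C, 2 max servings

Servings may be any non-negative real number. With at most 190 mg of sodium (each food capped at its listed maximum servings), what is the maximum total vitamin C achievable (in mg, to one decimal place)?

422.2 mg

Vitamin C per mg sodium: bell pepper 34.6, strawberries 26.75, kale 1.262, spinach 0.4928, carrots 0.07692.
Take 1 serving of bell pepper: uses 5 mg sodium, +173.0 mg vitamin C (running total 173.0 mg).
Take 1 serving of strawberries: uses 4 mg sodium, +107.0 mg vitamin C (running total 280.0 mg).
Take 2 servings of kale: uses 84 mg sodium, +106.0 mg vitamin C (running total 386.0 mg).
Take 1 serving of spinach: uses 69 mg sodium, +34.0 mg vitamin C (running total 420.0 mg).
Take 0.5385 servings of carrots: uses 28 mg sodium, +2.2 mg vitamin C (running total 422.2 mg).
Greedy by best ratio exhausts the sodium allowance optimally: 422.2 mg.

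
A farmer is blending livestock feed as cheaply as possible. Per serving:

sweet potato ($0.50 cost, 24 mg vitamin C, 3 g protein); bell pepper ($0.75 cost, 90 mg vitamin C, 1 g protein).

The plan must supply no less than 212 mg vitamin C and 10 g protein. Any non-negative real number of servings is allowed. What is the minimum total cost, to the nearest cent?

An LP optimum is at a vertex; with two nutrient constraints at most two foods are used. Check each candidate.
sweet potato only: max(212/24, 10/3) = 8.833 servings → $4.42.
bell pepper only: max(212/90, 10/1) = 10 servings → $7.50.
sweet potato + bell pepper with both tight: 2.797 servings and 1.61 servings → $2.61.
Cheapest feasible corner: $2.61.

$2.61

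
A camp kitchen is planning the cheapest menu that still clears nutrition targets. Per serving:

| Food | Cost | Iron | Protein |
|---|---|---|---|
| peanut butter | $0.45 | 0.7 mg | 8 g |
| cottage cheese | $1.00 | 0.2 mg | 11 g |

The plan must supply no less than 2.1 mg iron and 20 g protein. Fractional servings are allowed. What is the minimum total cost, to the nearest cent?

$1.35

peanut butter only: max(2.1/0.7, 20/8) = 3 servings → $1.35.
cottage cheese only: max(2.1/0.2, 20/11) = 10.5 servings → $10.50.
peanut butter + cottage cheese: intersection lies outside the first quadrant.
The minimum over all feasible corners is $1.35.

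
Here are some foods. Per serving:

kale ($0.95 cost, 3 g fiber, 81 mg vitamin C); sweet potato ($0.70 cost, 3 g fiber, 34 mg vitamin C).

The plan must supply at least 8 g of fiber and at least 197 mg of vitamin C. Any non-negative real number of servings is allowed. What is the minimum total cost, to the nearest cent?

$2.43

The cheapest plan sits at a corner of the feasible region — with two constraints it uses at most two foods.
kale only: max(8/3, 197/81) = 2.667 servings → $2.53.
sweet potato only: max(8/3, 197/34) = 5.794 servings → $4.06.
kale + sweet potato with both tight: 2.262 servings and 0.4043 servings → $2.43.
The minimum over all feasible corners is $2.43.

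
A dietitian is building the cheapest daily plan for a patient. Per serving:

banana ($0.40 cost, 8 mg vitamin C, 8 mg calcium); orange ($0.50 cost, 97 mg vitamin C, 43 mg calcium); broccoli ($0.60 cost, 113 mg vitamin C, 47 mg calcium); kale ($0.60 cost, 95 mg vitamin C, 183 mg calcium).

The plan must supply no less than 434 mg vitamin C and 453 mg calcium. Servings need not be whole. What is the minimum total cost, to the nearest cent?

This is a tiny linear program; its minimum lies at a vertex of the feasible set. List the vertices and price them.
banana only: max(434/8, 453/8) = 56.62 servings → $22.65.
orange only: max(434/97, 453/43) = 10.53 servings → $5.27.
broccoli only: max(434/113, 453/47) = 9.638 servings → $5.78.
kale only: max(434/95, 453/183) = 4.568 servings → $2.74.
banana + orange: the both-tight solution has a negative serving — not a feasible corner.
banana + broccoli: intersection lies outside the first quadrant.
banana + kale with both tight: 51.69 servings and 0.2159 servings → $20.80.
orange + broccoli: intersection lies outside the first quadrant.
orange + kale with both tight: 2.663 servings and 1.85 servings → $2.44.
broccoli + kale with both tight: 2.244 servings and 1.899 servings → $2.49.
The minimum over all feasible corners is $2.44.

$2.44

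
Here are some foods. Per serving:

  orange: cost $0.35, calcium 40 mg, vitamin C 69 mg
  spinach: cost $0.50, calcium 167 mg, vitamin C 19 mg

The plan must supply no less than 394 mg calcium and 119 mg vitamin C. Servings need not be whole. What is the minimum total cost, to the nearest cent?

An LP optimum is at a vertex; with two nutrient constraints at most two foods are used. Check each candidate.
orange only: max(394/40, 119/69) = 9.85 servings → $3.45.
spinach only: max(394/167, 119/19) = 6.263 servings → $3.13.
orange + spinach with both tight: 1.151 servings and 2.084 servings → $1.44.
So the least-cost plan costs $1.44.

$1.44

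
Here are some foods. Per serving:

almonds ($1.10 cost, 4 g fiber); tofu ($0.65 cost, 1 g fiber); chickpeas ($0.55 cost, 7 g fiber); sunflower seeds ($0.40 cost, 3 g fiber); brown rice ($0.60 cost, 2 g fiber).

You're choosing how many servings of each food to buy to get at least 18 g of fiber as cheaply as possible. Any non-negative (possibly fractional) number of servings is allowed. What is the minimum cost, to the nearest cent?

Cost per g of fiber: chickpeas $0.0786, sunflower seeds $0.1333, almonds $0.2750, brown rice $0.3000, tofu $0.6500.
With no serving limits, use only chickpeas: 18 g / 7 g = 2.571 servings × $0.55 = $1.41.

$1.41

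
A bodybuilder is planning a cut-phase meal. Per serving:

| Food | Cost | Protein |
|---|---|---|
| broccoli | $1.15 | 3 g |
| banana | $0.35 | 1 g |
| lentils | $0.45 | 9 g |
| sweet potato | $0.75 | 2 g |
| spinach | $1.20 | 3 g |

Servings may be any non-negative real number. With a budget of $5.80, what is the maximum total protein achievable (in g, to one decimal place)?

Protein per dollar: lentils 20, banana 2.857, sweet potato 2.667, broccoli 2.609, spinach 2.5.
With no serving limits, spend the whole cost allowance on lentils: $5.80 / $0.45 × 9 g = 116.0 g.

116.0 g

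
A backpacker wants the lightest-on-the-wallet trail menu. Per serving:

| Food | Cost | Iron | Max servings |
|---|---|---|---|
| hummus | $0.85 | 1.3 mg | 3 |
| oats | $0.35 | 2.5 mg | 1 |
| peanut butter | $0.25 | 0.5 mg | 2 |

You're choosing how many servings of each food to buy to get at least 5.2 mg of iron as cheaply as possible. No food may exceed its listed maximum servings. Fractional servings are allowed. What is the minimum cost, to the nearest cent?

Cost per mg of iron: oats $0.1400, peanut butter $0.5000, hummus $0.6538.
Take 1 serving of oats: +2.5 mg iron for $0.35 (total $0.35, still need 2.7 mg).
Take 2 servings of peanut butter: +1.0 mg iron for $0.50 (total $0.85, still need 1.7 mg).
Take 1.308 servings of hummus: +1.7 mg iron for $1.11 (total $1.96, still need 0.0 mg).
Filling from the cheapest source first is optimal under one linear minimum: $1.96.

$1.96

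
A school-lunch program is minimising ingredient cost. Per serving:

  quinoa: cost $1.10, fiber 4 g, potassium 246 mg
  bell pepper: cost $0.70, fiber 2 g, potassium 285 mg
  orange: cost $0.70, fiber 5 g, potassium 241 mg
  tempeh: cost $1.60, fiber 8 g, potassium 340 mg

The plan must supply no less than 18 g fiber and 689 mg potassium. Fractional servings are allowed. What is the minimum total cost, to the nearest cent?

$2.52

quinoa only: max(18/4, 689/246) = 4.5 servings → $4.95.
bell pepper only: max(18/2, 689/285) = 9 servings → $6.30.
orange only: max(18/5, 689/241) = 3.6 servings → $2.52.
tempeh only: max(18/8, 689/340) = 2.25 servings → $3.60.
quinoa + bell pepper: intersection lies outside the first quadrant.
quinoa + orange: intersection lies outside the first quadrant.
quinoa + tempeh: intersection lies outside the first quadrant.
bell pepper + orange: intersection lies outside the first quadrant.
bell pepper + tempeh: intersection lies outside the first quadrant.
orange + tempeh: intersection lies outside the first quadrant.
Cheapest feasible corner: $2.52.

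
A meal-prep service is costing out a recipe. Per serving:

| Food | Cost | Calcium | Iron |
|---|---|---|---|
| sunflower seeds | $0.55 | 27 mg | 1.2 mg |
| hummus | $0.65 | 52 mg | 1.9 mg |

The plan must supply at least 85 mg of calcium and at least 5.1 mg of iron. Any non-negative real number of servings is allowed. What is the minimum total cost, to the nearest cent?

Check every corner: each single food scaled to meet both minima, and each pair solved so both constraints bind.
sunflower seeds only: max(85/27, 5.1/1.2) = 4.25 servings → $2.34.
hummus only: max(85/52, 5.1/1.9) = 2.684 servings → $1.74.
sunflower seeds + hummus with both targets exact would need a negative amount; discard.
The minimum over all feasible corners is $1.74.

$1.74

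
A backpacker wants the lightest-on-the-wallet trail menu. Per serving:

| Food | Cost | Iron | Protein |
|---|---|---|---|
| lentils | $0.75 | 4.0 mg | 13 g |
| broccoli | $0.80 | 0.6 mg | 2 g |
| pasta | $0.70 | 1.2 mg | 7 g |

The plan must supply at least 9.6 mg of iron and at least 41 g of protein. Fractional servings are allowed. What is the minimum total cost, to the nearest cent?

$2.37

lentils only: max(9.6/4.0, 41/13) = 3.154 servings → $2.37.
broccoli only: max(9.6/0.6, 41/2) = 20.5 servings → $16.40.
pasta only: max(9.6/1.2, 41/7) = 8 servings → $5.60.
lentils + broccoli: intersection lies outside the first quadrant.
lentils + pasta with both tight: 1.452 servings and 3.161 servings → $3.30.
broccoli + pasta with both tight: 10 servings and 3 servings → $10.10.
The minimum over all feasible corners is $2.37.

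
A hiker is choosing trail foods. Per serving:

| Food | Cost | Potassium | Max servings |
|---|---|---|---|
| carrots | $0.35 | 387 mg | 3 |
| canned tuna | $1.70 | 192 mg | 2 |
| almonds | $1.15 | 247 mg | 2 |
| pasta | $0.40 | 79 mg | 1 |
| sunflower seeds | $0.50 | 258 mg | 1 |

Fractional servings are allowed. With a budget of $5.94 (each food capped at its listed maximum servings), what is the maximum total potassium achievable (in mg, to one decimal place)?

Potassium per dollar: carrots 1106, sunflower seeds 516, almonds 214.8, pasta 197.5, canned tuna 112.9.
Take 3 servings of carrots: spends $1.05, +1161.0 mg potassium (running total 1161.0 mg).
Take 1 serving of sunflower seeds: spends $0.50, +258.0 mg potassium (running total 1419.0 mg).
Take 2 servings of almonds: spends $2.30, +494.0 mg potassium (running total 1913.0 mg).
Take 1 serving of pasta: spends $0.40, +79.0 mg potassium (running total 1992.0 mg).
Take 0.9941 servings of canned tuna: spends $1.69, +190.9 mg potassium (running total 2182.9 mg).
Greedy by best ratio exhausts the cost allowance optimally: 2182.9 mg.

2182.9 mg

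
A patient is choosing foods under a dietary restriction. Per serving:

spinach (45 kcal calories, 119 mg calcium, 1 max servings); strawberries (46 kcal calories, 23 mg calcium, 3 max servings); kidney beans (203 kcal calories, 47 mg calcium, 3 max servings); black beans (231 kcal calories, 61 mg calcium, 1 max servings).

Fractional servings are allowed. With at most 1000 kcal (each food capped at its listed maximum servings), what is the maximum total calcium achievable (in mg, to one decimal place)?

Calcium per kcal: spinach 2.644, strawberries 0.5, black beans 0.2641, kidney beans 0.2315.
Take 1 serving of spinach: uses 45 kcal, +119.0 mg calcium (running total 119.0 mg).
Take 3 servings of strawberries: uses 138 kcal, +69.0 mg calcium (running total 188.0 mg).
Take 1 serving of black beans: uses 231 kcal, +61.0 mg calcium (running total 249.0 mg).
Take 2.887 servings of kidney beans: uses 586 kcal, +135.7 mg calcium (running total 384.7 mg).
Filling greedily by calcium-per-kcal is optimal for one linear limit, giving 384.7 mg.

384.7 mg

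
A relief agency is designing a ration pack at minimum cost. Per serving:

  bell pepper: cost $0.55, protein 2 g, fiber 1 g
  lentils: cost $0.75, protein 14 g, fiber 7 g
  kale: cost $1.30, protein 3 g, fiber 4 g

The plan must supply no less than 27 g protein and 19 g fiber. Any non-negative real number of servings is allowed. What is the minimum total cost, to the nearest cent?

$2.04

Minimising a linear cost over {protein ≥ 27, fiber ≥ 19, servings ≥ 0} — the optimum is at a vertex, using one or two foods.
bell pepper only: max(27/2, 19/1) = 19 servings → $10.45.
lentils only: max(27/14, 19/7) = 2.714 servings → $2.04.
kale only: max(27/3, 19/4) = 9 servings → $11.70.
bell pepper + lentils (both tight): parallel constraints — no distinct corner.
bell pepper + kale with both tight: 10.2 servings and 2.2 servings → $8.47.
lentils + kale with both tight: 1.457 servings and 2.2 servings → $3.95.
So the least-cost plan costs $2.04.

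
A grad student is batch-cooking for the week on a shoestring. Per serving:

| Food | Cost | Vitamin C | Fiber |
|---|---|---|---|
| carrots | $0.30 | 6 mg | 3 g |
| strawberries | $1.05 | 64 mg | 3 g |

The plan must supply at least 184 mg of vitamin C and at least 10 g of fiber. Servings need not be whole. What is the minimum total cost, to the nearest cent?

This is a tiny linear program; its minimum lies at a vertex of the feasible set. List the vertices and price them.
carrots only: max(184/6, 10/3) = 30.67 servings → $9.20.
strawberries only: max(184/64, 10/3) = 3.333 servings → $3.50.
carrots + strawberries with both tight: 0.5057 servings and 2.828 servings → $3.12.
The minimum over all feasible corners is $3.12.

$3.12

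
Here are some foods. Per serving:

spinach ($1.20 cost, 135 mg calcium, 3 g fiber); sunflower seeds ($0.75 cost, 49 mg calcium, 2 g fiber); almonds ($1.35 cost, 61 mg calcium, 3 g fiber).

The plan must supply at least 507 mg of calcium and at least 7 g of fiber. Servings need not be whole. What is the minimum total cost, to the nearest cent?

$4.51

Compare the cost at each extreme point of the feasible region.
spinach only: max(507/135, 7/3) = 3.756 servings → $4.51.
sunflower seeds only: max(507/49, 7/2) = 10.35 servings → $7.76.
almonds only: max(507/61, 7/3) = 8.311 servings → $11.22.
spinach + sunflower seeds with both targets exact would need a negative amount; discard.
spinach + almonds: intersection lies outside the first quadrant.
sunflower seeds + almonds with both targets exact would need a negative amount; discard.
Cheapest feasible corner: $4.51.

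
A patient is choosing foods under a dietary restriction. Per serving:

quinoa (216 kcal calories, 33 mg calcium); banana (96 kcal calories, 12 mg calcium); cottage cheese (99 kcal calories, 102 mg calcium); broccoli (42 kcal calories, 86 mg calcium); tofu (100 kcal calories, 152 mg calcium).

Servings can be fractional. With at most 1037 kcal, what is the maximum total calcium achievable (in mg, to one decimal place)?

Calcium per kcal: broccoli 2.048, tofu 1.52, cottage cheese 1.03, quinoa 0.1528, banana 0.125.
With no serving limits, spend the whole calories allowance on broccoli: 1037 kcal / 42 kcal × 86 mg = 2123.4 mg.

2123.4 mg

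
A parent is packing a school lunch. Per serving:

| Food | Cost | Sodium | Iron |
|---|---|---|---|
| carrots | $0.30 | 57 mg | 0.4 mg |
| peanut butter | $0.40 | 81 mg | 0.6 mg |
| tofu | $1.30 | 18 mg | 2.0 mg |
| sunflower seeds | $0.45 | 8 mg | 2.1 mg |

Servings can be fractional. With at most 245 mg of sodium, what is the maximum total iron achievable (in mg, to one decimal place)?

Iron per mg sodium: sunflower seeds 0.2625, tofu 0.1111, peanut butter 0.007407, carrots 0.007018.
With no serving limits, spend the whole sodium allowance on sunflower seeds: 245 mg / 8 mg × 2.1 mg = 64.3 mg.

64.3 mg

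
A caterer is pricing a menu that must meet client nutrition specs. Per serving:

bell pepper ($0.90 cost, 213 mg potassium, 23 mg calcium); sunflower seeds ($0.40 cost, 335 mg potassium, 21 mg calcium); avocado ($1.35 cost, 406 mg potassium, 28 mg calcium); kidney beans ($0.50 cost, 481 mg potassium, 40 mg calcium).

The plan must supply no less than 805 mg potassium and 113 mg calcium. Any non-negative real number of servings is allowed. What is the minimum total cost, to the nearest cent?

$1.41

Compare the cost at each extreme point of the feasible region.
bell pepper only: max(805/213, 113/23) = 4.913 servings → $4.42.
sunflower seeds only: max(805/335, 113/21) = 5.381 servings → $2.15.
avocado only: max(805/406, 113/28) = 4.036 servings → $5.45.
kidney beans only: max(805/481, 113/40) = 2.825 servings → $1.41.
bell pepper + sunflower seeds with both targets exact would need a negative amount; discard.
bell pepper + avocado with both targets exact would need a negative amount; discard.
bell pepper + kidney beans: the both-tight solution has a negative serving — not a feasible corner.
sunflower seeds + avocado: the both-tight solution has a negative serving — not a feasible corner.
sunflower seeds + kidney beans with both targets exact would need a negative amount; discard.
avocado + kidney beans: the both-tight solution has a negative serving — not a feasible corner.
The minimum over all feasible corners is $1.41.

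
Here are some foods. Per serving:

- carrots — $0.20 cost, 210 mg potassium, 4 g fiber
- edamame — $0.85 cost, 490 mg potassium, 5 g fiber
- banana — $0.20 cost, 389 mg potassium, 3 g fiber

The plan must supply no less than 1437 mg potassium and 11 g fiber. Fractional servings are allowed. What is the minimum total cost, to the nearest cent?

Compare the cost at each extreme point of the feasible region.
carrots only: max(1437/210, 11/4) = 6.843 servings → $1.37.
edamame only: max(1437/490, 11/5) = 2.933 servings → $2.49.
banana only: max(1437/389, 11/3) = 3.694 servings → $0.74.
carrots + edamame: the both-tight solution has a negative serving — not a feasible corner.
carrots + banana with both targets exact would need a negative amount; discard.
edamame + banana: intersection lies outside the first quadrant.
Cheapest feasible corner: $0.74.

$0.74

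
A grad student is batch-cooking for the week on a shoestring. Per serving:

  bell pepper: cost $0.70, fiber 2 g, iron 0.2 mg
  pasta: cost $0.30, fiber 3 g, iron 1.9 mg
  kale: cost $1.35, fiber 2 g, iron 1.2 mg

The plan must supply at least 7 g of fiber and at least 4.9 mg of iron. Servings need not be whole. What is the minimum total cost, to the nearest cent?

An LP optimum is at a vertex; with two nutrient constraints at most two foods are used. Check each candidate.
bell pepper only: max(7/2, 4.9/0.2) = 24.5 servings → $17.15.
pasta only: max(7/3, 4.9/1.9) = 2.579 servings → $0.77.
kale only: max(7/2, 4.9/1.2) = 4.083 servings → $5.51.
bell pepper + pasta: the both-tight solution has a negative serving — not a feasible corner.
bell pepper + kale: the both-tight solution has a negative serving — not a feasible corner.
pasta + kale: intersection lies outside the first quadrant.
The minimum over all feasible corners is $0.77.

$0.77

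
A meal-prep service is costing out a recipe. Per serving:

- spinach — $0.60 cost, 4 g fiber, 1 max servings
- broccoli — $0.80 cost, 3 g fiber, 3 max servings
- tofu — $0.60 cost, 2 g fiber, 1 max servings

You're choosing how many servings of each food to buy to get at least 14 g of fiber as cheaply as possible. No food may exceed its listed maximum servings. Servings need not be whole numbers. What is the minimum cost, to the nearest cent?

$3.30

Cost per g of fiber: spinach $0.1500, broccoli $0.2667, tofu $0.3000.
Take 1 serving of spinach: +4.0 g fiber for $0.60 (total $0.60, still need 10.0 g).
Take 3 servings of broccoli: +9.0 g fiber for $2.40 (total $3.00, still need 1.0 g).
Take 0.5 servings of tofu: +1.0 g fiber for $0.30 (total $3.30, still need 0.0 g).
Greedy by cheapest-per-g is optimal for a single linear constraint, so the minimum cost is $3.30.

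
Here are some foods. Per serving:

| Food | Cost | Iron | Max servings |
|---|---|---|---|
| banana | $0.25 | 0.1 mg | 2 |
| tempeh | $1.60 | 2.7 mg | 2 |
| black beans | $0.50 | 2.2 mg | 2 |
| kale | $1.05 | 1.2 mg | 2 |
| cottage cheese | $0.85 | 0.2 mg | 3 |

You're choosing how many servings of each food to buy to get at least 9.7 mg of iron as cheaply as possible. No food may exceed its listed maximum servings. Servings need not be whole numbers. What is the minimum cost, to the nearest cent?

Cost per mg of iron: black beans $0.2273, tempeh $0.5926, kale $0.8750, banana $2.5000, cottage cheese $4.2500.
Take 2 servings of black beans: +4.4 mg iron for $1.00 (total $1.00, still need 5.3 mg).
Take 1.963 servings of tempeh: +5.3 mg iron for $3.14 (total $4.14, still need 0.0 mg).
Greedy by cheapest-per-mg is optimal for a single linear constraint, so the minimum cost is $4.14.

$4.14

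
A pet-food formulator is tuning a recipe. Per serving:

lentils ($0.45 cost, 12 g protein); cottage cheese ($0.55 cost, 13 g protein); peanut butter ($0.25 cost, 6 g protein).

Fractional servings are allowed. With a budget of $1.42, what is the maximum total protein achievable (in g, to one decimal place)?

37.9 g

Protein per dollar: lentils 26.67, peanut butter 24, cottage cheese 23.64.
With no serving limits, spend the whole cost allowance on lentils: $1.42 / $0.45 × 12 g = 37.9 g.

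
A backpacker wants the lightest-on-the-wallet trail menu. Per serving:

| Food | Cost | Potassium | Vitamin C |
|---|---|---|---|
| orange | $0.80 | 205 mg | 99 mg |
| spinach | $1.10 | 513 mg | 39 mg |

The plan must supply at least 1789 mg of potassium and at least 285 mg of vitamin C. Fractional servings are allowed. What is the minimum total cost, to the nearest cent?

orange only: max(1789/205, 285/99) = 8.727 servings → $6.98.
spinach only: max(1789/513, 285/39) = 7.308 servings → $8.04.
orange + spinach with both tight: 1.786 servings and 2.774 servings → $4.48.
So the least-cost plan costs $4.48.

$4.48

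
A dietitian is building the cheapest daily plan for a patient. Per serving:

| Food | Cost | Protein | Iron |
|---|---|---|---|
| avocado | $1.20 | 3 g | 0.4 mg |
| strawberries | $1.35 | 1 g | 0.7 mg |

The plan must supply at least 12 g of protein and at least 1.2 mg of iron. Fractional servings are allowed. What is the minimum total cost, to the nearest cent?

This is a tiny linear program; its minimum lies at a vertex of the feasible set. List the vertices and price them.
avocado only: max(12/3, 1.2/0.4) = 4 servings → $4.80.
strawberries only: max(12/1, 1.2/0.7) = 12 servings → $16.20.
avocado + strawberries: intersection lies outside the first quadrant.
The minimum over all feasible corners is $4.80.

$4.80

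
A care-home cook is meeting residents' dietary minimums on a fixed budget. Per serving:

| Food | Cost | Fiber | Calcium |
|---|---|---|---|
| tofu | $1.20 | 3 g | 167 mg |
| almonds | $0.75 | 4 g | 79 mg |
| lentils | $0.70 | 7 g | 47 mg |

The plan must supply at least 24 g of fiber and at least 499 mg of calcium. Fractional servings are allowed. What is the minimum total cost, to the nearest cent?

tofu only: max(24/3, 499/167) = 8 servings → $9.60.
almonds only: max(24/4, 499/79) = 6.316 servings → $4.74.
lentils only: max(24/7, 499/47) = 10.62 servings → $7.43.
tofu + almonds with both tight: 0.232 servings and 5.826 servings → $4.65.
tofu + lentils with both tight: 2.301 servings and 2.443 servings → $4.47.
almonds + lentils: intersection lies outside the first quadrant.
The minimum over all feasible corners is $4.47.

$4.47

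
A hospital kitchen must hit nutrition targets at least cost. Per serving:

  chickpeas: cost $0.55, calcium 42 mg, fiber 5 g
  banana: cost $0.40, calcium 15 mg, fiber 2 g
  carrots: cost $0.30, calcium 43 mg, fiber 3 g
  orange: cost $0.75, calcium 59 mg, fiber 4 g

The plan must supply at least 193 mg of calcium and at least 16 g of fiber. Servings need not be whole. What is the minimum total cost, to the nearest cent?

A basic optimal solution has at most two foods positive. Try each food alone and each pair with both targets met exactly.
chickpeas only: max(193/42, 16/5) = 4.595 servings → $2.53.
banana only: max(193/15, 16/2) = 12.87 servings → $5.15.
carrots only: max(193/43, 16/3) = 5.333 servings → $1.60.
orange only: max(193/59, 16/4) = 4 servings → $3.00.
chickpeas + banana: the both-tight solution has a negative serving — not a feasible corner.
chickpeas + carrots with both tight: 1.225 servings and 3.292 servings → $1.66.
chickpeas + orange with both tight: 1.354 servings and 2.307 servings → $2.48.
banana + carrots with both tight: 2.659 servings and 3.561 servings → $2.13.
banana + orange with both tight: 2.966 servings and 2.517 servings → $3.07.
carrots + orange: the both-tight solution has a negative serving — not a feasible corner.
So the least-cost plan costs $1.60.

$1.60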